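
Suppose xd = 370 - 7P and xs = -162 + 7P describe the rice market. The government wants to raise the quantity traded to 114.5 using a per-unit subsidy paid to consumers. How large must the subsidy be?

Required subsidy s = 3 per unit

At x = 114.5, invert demand for the buyer price: Pb = (370 − 114.5)/7 = 36.5; invert supply for the seller price: Ps = (114.5 − (-162))/7 = 39.5.
The subsidy must fill the gap: s = Ps − Pb = 39.5 − 36.5 = 3.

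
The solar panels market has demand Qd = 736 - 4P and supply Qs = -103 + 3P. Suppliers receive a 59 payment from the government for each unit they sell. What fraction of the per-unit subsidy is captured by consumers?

Consumer share = 3/7

Pre-subsidy: 736 - 4P = -103 + 3P gives P* = 839/7, Q* = 1796/7.
With the subsidy, sellers receive Ps = Pb + 59 for each unit, where Pb is the price buyers pay.
Supply in terms of Pb becomes Qs = -103 + 3(Pb + 59) = 74 + 3Pb. Setting this equal to demand: 736 - 4Pb = 74 + 3Pb, so Pb = 662/7.
Sellers receive Ps = 662/7 + 59 = 1075/7; Q' = 736 − 4·(662/7) = 2504/7.
Buyers' price falls by P* − Pb = 839/7 − 662/7 = 177/7; sellers' price rises by Ps − P* = 1075/7 − 839/7 = 236/7.
So consumers capture (177/7)/59 = 3/7 of each unit of subsidy.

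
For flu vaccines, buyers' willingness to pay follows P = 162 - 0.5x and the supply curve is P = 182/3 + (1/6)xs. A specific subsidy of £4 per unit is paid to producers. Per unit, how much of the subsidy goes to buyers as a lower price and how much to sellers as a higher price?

Buyers gain £3 per unit; sellers gain £1 per unit

Pre-subsidy: 162 - 0.5x = 182/3 + (1/6)x gives x* = 152 and P* = 86.
With the subsidy, sellers receive Ps = Pb + 4 for each unit, where Pb is the price buyers pay.
On the curves, Pb = 162 - 0.5x and Ps = 182/3 + (1/6)x; the wedge Ps − Pb = 4 gives 182/3 + (1/6)x − (162 - 0.5x) = 4, so x' = 158.
Then Pb = 162 − 0.5·158 = 83 and Ps = 182/3 + (1/6)·158 = 87.
Buyers' price falls by P* − Pb = 86 − 83 = 3; sellers' price rises by Ps − P* = 87 − 86 = 1.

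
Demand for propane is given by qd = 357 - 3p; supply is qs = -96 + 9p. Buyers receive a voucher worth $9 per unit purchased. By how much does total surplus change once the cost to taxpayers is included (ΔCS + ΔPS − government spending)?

Net change in total surplus = -$91.125

Pre-subsidy: 357 - 3p = -96 + 9p gives p* = 37.75, q* = 243.75.
With the rebate, buyers effectively pay pb = ps − 9, where ps is the price sellers receive.
Demand in terms of ps becomes qd = 357 − 3(ps − 9) = 384 - 3ps. Setting this equal to supply: 384 - 3ps = -96 + 9ps, so ps = 40.
Buyers pay pb = 40 − 9 = 31; q' = -96 + 9·40 = 264.
ΔCS = ½(243.75 + 264)(37.75 − 31) = 1713.65625; ΔPS = ½(243.75 + 264)(40 − 37.75) = 571.21875.
Government spending = 9 × 264 = 2376.
Net change = 1713.65625 + 571.21875 − 2376 = -91.125. The loss equals the DWL triangle ½·9·20.25.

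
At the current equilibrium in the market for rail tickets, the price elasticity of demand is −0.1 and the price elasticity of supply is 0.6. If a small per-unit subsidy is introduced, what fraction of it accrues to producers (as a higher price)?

For a small subsidy around the equilibrium, the benefit split depends on the relative slopes, which at a point are proportional to the elasticities.
Buyer share = εs/(εs + |εd|) = 0.6/(0.6 + 0.1) = 6/7; seller share = |εd|/(εs + |εd|) = 1/7.
So producers capture 1/7 of the subsidy.

Producer share = 1/7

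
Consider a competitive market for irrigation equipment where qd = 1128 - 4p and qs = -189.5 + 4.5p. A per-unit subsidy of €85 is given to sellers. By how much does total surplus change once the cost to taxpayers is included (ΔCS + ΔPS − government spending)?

Net change in total surplus = -€7650

Pre-subsidy: 1128 - 4p = -189.5 + 4.5p gives p* = 155, q* = 508.
With the subsidy, sellers receive ps = pb + 85 for each unit, where pb is the price buyers pay.
Supply in terms of pb becomes qs = -189.5 + 4.5(pb + 85) = 193 + 4.5pb. Setting this equal to demand: 1128 - 4pb = 193 + 4.5pb, so pb = 110.
Sellers receive ps = 110 + 85 = 195; q' = 1128 − 4·110 = 688.
ΔCS = ½(508 + 688)(155 − 110) = 26910; ΔPS = ½(508 + 688)(195 − 155) = 23920.
Government spending = 85 × 688 = 58480.
Net change = 26910 + 23920 − 58480 = -7650. The loss equals the DWL triangle ½·85·180.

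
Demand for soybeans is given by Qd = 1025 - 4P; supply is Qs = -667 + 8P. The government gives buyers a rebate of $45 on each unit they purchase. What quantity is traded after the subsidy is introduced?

Q' = 581

Pre-subsidy: 1025 - 4P = -667 + 8P gives P* = 141, Q* = 461.
With the rebate, buyers effectively pay Pb = Ps − 45, where Ps is the price sellers receive.
Demand in terms of Ps becomes Qd = 1025 − 4(Ps − 45) = 1205 - 4Ps. Setting this equal to supply: 1205 - 4Ps = -667 + 8Ps, so Ps = 156.
Buyers pay Pb = 156 − 45 = 111; Q' = -667 + 8·156 = 581.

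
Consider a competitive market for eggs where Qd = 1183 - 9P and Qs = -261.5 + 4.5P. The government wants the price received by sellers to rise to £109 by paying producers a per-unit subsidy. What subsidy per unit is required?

At a seller price of 109, quantity supplied is -261.5 + 4.5·109 = 229.
Buyers absorb 229 only when they pay Pb with 1183 − 9·Pb = 229, i.e. Pb = 106.
s = Ps − Pb = 109 − 106 = 3.

Required subsidy s = £3 per unit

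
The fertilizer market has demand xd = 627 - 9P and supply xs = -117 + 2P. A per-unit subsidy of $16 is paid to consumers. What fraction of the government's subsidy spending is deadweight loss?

DWL / government spending = 48/163

Pre-subsidy: 627 - 9P = -117 + 2P gives P* = 744/11, x* = 201/11.
With the rebate, buyers effectively pay Pb = Ps − 16, where Ps is the price sellers receive.
Demand in terms of Ps becomes xd = 627 − 9(Ps − 16) = 771 - 9Ps. Setting this equal to supply: 771 - 9Ps = -117 + 2Ps, so Ps = 888/11.
Buyers pay Pb = 888/11 − 16 = 712/11; x' = -117 + 2·(888/11) = 489/11.
ΔCS = ½(201/11 + 489/11)(744/11 − 712/11) = 11040/121; ΔPS = ½(201/11 + 489/11)(888/11 − 744/11) = 49680/121.
Government spending = 16 × 489/11 = 7824/11.
DWL = ½ × 16 × (489/11 − 201/11) = 2304/11; fraction = (2304/11) / (7824/11) = 48/163.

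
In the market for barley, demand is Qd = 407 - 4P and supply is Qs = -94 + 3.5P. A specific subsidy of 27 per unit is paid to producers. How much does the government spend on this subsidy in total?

Government cost = 5135.4

Pre-subsidy: 407 - 4P = -94 + 3.5P gives P* = 66.8, Q* = 139.8.
With the subsidy, sellers receive Ps = Pb + 27 for each unit, where Pb is the price buyers pay.
Supply in terms of Pb becomes Qs = -94 + 3.5(Pb + 27) = 0.5 + 3.5Pb. Setting this equal to demand: 407 - 4Pb = 0.5 + 3.5Pb, so Pb = 54.2.
Sellers receive Ps = 54.2 + 27 = 81.2; Q' = 407 − 4·54.2 = 190.2.
Government outlay = subsidy × quantity = 27 × 190.2 = 5135.4.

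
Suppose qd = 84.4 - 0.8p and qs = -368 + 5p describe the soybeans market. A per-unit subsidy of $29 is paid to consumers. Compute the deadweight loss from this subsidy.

Pre-subsidy: 84.4 - 0.8p = -368 + 5p gives p* = 78, q* = 22.
With the rebate, buyers effectively pay pb = ps − 29, where ps is the price sellers receive.
Demand in terms of ps becomes qd = 84.4 − 0.8(ps − 29) = 107.6 - 0.8ps. Setting this equal to supply: 107.6 - 0.8ps = -368 + 5ps, so ps = 82.
Buyers pay pb = 82 − 29 = 53; q' = -368 + 5·82 = 42.
The subsidy expands output by 42 − 22 = 20 past the efficient level; on those units the gap between marginal cost and willingness to pay runs from 0 up to 29.
DWL = ½ × 29 × 20 = 290.

Deadweight loss = $290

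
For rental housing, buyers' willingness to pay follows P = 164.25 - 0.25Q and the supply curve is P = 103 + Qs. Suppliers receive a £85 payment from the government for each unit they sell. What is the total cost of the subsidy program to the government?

Government cost = £9945

Pre-subsidy: 164.25 - 0.25Q = 103 + Q gives Q* = 49 and P* = 152.
With the subsidy, sellers receive Ps = Pb + 85 for each unit, where Pb is the price buyers pay.
On the curves, Pb = 164.25 - 0.25Q and Ps = 103 + Q; the wedge Ps − Pb = 85 gives 103 + Q − (164.25 - 0.25Q) = 85, so Q' = 117.
Then Pb = 164.25 − 0.25·117 = 135 and Ps = 103 + 1·117 = 220.
Government outlay = subsidy × quantity = 85 × 117 = 9945.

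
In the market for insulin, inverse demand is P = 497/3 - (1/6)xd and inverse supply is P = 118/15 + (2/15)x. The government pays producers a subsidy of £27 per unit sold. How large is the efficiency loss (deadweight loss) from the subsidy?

Pre-subsidy: 497/3 - (1/6)x = 118/15 + (2/15)x gives x* = 526 and P* = 78.
With the subsidy, sellers receive Ps = Pb + 27 for each unit, where Pb is the price buyers pay.
On the curves, Pb = 497/3 - (1/6)x and Ps = 118/15 + (2/15)x; the wedge Ps − Pb = 27 gives 118/15 + (2/15)x − (497/3 - (1/6)x) = 27, so x' = 616.
Then Pb = 497/3 − (1/6)·616 = 63 and Ps = 118/15 + (2/15)·616 = 90.
The subsidy expands output by 616 − 526 = 90 past the efficient level; on those units the gap between marginal cost and willingness to pay runs from 0 up to 27.
DWL = ½ × 27 × 90 = 1215.

Deadweight loss = £1215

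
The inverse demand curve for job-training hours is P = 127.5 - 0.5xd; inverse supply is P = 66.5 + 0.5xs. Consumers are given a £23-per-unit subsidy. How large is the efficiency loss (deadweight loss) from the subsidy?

Pre-subsidy: 127.5 - 0.5x = 66.5 + 0.5x gives x* = 61 and P* = 97.
With the rebate, buyers effectively pay Pb = Ps − 23, where Ps is the price sellers receive.
On the curves, Pb = 127.5 - 0.5x and Ps = 66.5 + 0.5x; the wedge Ps − Pb = 23 gives 66.5 + 0.5x − (127.5 - 0.5x) = 23, so x' = 84.
Then Pb = 127.5 − 0.5·84 = 85.5 and Ps = 66.5 + 0.5·84 = 108.5.
The subsidy expands output by 84 − 61 = 23 past the efficient level; on those units the gap between marginal cost and willingness to pay runs from 0 up to 23.
DWL = ½ × 23 × 23 = 264.5.

Deadweight loss = £264.5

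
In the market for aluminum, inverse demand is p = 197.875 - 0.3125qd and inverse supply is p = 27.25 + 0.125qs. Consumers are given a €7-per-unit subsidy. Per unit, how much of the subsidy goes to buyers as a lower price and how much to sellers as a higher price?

Buyers gain €5 per unit; sellers gain €2 per unit

Pre-subsidy: 197.875 - 0.3125q = 27.25 + 0.125q gives q* = 390 and p* = 76.
With the rebate, buyers effectively pay pb = ps − 7, where ps is the price sellers receive.
On the curves, pb = 197.875 - 0.3125q and ps = 27.25 + 0.125q; the wedge ps − pb = 7 gives 27.25 + 0.125q − (197.875 - 0.3125q) = 7, so q' = 406.
Then pb = 197.875 − 0.3125·406 = 71 and ps = 27.25 + 0.125·406 = 78.
Buyers' price falls by p* − pb = 76 − 71 = 5; sellers' price rises by ps − p* = 78 − 76 = 2.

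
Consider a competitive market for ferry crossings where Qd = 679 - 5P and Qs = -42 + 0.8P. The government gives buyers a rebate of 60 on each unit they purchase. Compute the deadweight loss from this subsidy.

Deadweight loss = 36000/29

Pre-subsidy: 679 - 5P = -42 + 0.8P gives P* = 3605/29, Q* = 1666/29.
With the rebate, buyers effectively pay Pb = Ps − 60, where Ps is the price sellers receive.
Demand in terms of Ps becomes Qd = 679 − 5(Ps − 60) = 979 - 5Ps. Setting this equal to supply: 979 - 5Ps = -42 + 0.8Ps, so Ps = 5105/29.
Buyers pay Pb = 5105/29 − 60 = 3365/29; Q' = -42 + 0.8·(5105/29) = 2866/29.
The subsidy expands output by 2866/29 − 1666/29 = 1200/29 past the efficient level; on those units the gap between marginal cost and willingness to pay runs from 0 up to 60.
DWL = ½ × 60 × 1200/29 = 36000/29.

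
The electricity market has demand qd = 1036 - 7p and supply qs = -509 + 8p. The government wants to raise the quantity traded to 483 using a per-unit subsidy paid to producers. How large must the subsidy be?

At q = 483, invert demand for the buyer price: pb = (1036 − 483)/7 = 79; invert supply for the seller price: ps = (483 − (-509))/8 = 124.
The subsidy must fill the gap: s = ps − pb = 124 − 79 = 45.

Required subsidy s = 45 per unit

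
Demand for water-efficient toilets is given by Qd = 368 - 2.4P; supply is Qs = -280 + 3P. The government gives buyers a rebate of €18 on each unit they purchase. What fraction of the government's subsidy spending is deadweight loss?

DWL / government spending = 3/26

Pre-subsidy: 368 - 2.4P = -280 + 3P gives P* = 120, Q* = 80.
With the rebate, buyers effectively pay Pb = Ps − 18, where Ps is the price sellers receive.
Demand in terms of Ps becomes Qd = 368 − 2.4(Ps − 18) = 411.2 - 2.4Ps. Setting this equal to supply: 411.2 - 2.4Ps = -280 + 3Ps, so Ps = 128.
Buyers pay Pb = 128 − 18 = 110; Q' = -280 + 3·128 = 104.
ΔCS = ½(80 + 104)(120 − 110) = 920; ΔPS = ½(80 + 104)(128 − 120) = 736.
Government spending = 18 × 104 = 1872.
DWL = ½ × 18 × (104 − 80) = 216; fraction = 216 / 1872 = 3/26.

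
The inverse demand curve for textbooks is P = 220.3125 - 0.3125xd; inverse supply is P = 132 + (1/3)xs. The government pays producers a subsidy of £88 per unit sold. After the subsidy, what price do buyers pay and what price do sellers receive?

Buyers pay £135; sellers receive £223

Pre-subsidy: 220.3125 - 0.3125x = 132 + (1/3)x gives x* = 4239/31 and P* = 5505/31.
With the subsidy, sellers receive Ps = Pb + 88 for each unit, where Pb is the price buyers pay.
On the curves, Pb = 220.3125 - 0.3125x and Ps = 132 + (1/3)x; the wedge Ps − Pb = 88 gives 132 + (1/3)x − (220.3125 - 0.3125x) = 88, so x' = 273.
Then Pb = 220.3125 − 0.3125·273 = 135 and Ps = 132 + (1/3)·273 = 223.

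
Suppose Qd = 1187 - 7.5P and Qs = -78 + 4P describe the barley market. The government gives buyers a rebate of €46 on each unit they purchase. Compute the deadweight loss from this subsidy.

Pre-subsidy: 1187 - 7.5P = -78 + 4P gives P* = 110, Q* = 362.
With the rebate, buyers effectively pay Pb = Ps − 46, where Ps is the price sellers receive.
Demand in terms of Ps becomes Qd = 1187 − 7.5(Ps − 46) = 1532 - 7.5Ps. Setting this equal to supply: 1532 - 7.5Ps = -78 + 4Ps, so Ps = 140.
Buyers pay Pb = 140 − 46 = 94; Q' = -78 + 4·140 = 482.
The subsidy expands output by 482 − 362 = 120 past the efficient level; on those units the gap between marginal cost and willingness to pay runs from 0 up to 46.
DWL = ½ × 46 × 120 = 2760.

Deadweight loss = €2760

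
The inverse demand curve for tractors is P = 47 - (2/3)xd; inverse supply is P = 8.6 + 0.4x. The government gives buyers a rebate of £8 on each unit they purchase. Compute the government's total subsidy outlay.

Pre-subsidy: 47 - (2/3)x = 8.6 + 0.4x gives x* = 36 and P* = 23.
With the rebate, buyers effectively pay Pb = Ps − 8, where Ps is the price sellers receive.
On the curves, Pb = 47 - (2/3)x and Ps = 8.6 + 0.4x; the wedge Ps − Pb = 8 gives 8.6 + 0.4x − (47 - (2/3)x) = 8, so x' = 43.5.
Then Pb = 47 − (2/3)·43.5 = 18 and Ps = 8.6 + 0.4·43.5 = 26.
Government outlay = subsidy × quantity = 8 × 43.5 = 348.

Government cost = £348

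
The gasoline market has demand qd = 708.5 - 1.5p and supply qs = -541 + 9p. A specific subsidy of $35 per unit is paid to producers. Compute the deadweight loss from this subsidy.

Deadweight loss = $787.5

Pre-subsidy: 708.5 - 1.5p = -541 + 9p gives p* = 119, q* = 530.
With the subsidy, sellers receive ps = pb + 35 for each unit, where pb is the price buyers pay.
Supply in terms of pb becomes qs = -541 + 9(pb + 35) = -226 + 9pb. Setting this equal to demand: 708.5 - 1.5pb = -226 + 9pb, so pb = 89.
Sellers receive ps = 89 + 35 = 124; q' = 708.5 − 1.5·89 = 575.
The subsidy expands output by 575 − 530 = 45 past the efficient level; on those units the gap between marginal cost and willingness to pay runs from 0 up to 35.
DWL = ½ × 35 × 45 = 787.5.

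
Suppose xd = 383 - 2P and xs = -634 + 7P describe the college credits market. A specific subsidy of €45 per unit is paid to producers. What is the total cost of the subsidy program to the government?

Pre-subsidy: 383 - 2P = -634 + 7P gives P* = 113, x* = 157.
With the subsidy, sellers receive Ps = Pb + 45 for each unit, where Pb is the price buyers pay.
Supply in terms of Pb becomes xs = -634 + 7(Pb + 45) = -319 + 7Pb. Setting this equal to demand: 383 - 2Pb = -319 + 7Pb, so Pb = 78.
Sellers receive Ps = 78 + 45 = 123; x' = 383 − 2·78 = 227.
Government outlay = subsidy × quantity = 45 × 227 = 10215.

Government cost = €10215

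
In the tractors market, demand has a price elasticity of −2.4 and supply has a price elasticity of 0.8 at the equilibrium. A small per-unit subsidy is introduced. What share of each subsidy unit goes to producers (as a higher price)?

For a small subsidy around the equilibrium, the benefit split depends on the relative slopes, which at a point are proportional to the elasticities.
Buyer share = εs/(εs + |εd|) = 0.8/(0.8 + 2.4) = 0.25; seller share = |εd|/(εs + |εd|) = 0.75.
So producers capture 0.75 of the subsidy.

Producer share = 0.75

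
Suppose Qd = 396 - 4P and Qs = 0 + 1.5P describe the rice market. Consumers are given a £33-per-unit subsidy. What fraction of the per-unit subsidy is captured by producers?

Pre-subsidy: 396 - 4P = 0 + 1.5P gives P* = 72, Q* = 108.
With the rebate, buyers effectively pay Pb = Ps − 33, where Ps is the price sellers receive.
Demand in terms of Ps becomes Qd = 396 − 4(Ps − 33) = 528 - 4Ps. Setting this equal to supply: 528 - 4Ps = 0 + 1.5Ps, so Ps = 96.
Buyers pay Pb = 96 − 33 = 63; Q' = 0 + 1.5·96 = 144.
Buyers' price falls by P* − Pb = 72 − 63 = 9; sellers' price rises by Ps − P* = 96 − 72 = 24.
So producers capture 24/33 = 8/11 of each unit of subsidy.

Producer share = 8/11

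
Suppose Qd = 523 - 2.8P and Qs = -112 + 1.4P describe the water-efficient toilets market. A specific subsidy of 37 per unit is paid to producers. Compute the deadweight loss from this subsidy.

Deadweight loss = 9583/15

Pre-subsidy: 523 - 2.8P = -112 + 1.4P gives P* = 3175/21, Q* = 299/3.
With the subsidy, sellers receive Ps = Pb + 37 for each unit, where Pb is the price buyers pay.
Supply in terms of Pb becomes Qs = -112 + 1.4(Pb + 37) = -60.2 + 1.4Pb. Setting this equal to demand: 523 - 2.8Pb = -60.2 + 1.4Pb, so Pb = 972/7.
Sellers receive Ps = 972/7 + 37 = 1231/7; Q' = 523 − 2.8·(972/7) = 134.2.
The subsidy expands output by 134.2 − 299/3 = 518/15 past the efficient level; on those units the gap between marginal cost and willingness to pay runs from 0 up to 37.
DWL = ½ × 37 × 518/15 = 9583/15.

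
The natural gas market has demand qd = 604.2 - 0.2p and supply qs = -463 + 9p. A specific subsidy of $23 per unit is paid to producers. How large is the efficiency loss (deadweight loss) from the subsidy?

Deadweight loss = $51.75

Pre-subsidy: 604.2 - 0.2p = -463 + 9p gives p* = 116, q* = 581.
With the subsidy, sellers receive ps = pb + 23 for each unit, where pb is the price buyers pay.
Supply in terms of pb becomes qs = -463 + 9(pb + 23) = -256 + 9pb. Setting this equal to demand: 604.2 - 0.2pb = -256 + 9pb, so pb = 93.5.
Sellers receive ps = 93.5 + 23 = 116.5; q' = 604.2 − 0.2·93.5 = 585.5.
The subsidy expands output by 585.5 − 581 = 4.5 past the efficient level; on those units the gap between marginal cost and willingness to pay runs from 0 up to 23.
DWL = ½ × 23 × 4.5 = 51.75.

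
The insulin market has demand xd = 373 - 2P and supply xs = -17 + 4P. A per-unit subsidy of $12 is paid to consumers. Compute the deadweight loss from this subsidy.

Deadweight loss = $96

Pre-subsidy: 373 - 2P = -17 + 4P gives P* = 65, x* = 243.
With the rebate, buyers effectively pay Pb = Ps − 12, where Ps is the price sellers receive.
Demand in terms of Ps becomes xd = 373 − 2(Ps − 12) = 397 - 2Ps. Setting this equal to supply: 397 - 2Ps = -17 + 4Ps, so Ps = 69.
Buyers pay Pb = 69 − 12 = 57; x' = -17 + 4·69 = 259.
The subsidy expands output by 259 − 243 = 16 past the efficient level; on those units the gap between marginal cost and willingness to pay runs from 0 up to 12.
DWL = ½ × 12 × 16 = 96.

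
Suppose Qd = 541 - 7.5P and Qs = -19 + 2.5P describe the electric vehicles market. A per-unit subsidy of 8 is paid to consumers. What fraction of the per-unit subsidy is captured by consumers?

Consumer share = 0.25

Pre-subsidy: 541 - 7.5P = -19 + 2.5P gives P* = 56, Q* = 121.
With the rebate, buyers effectively pay Pb = Ps − 8, where Ps is the price sellers receive.
Demand in terms of Ps becomes Qd = 541 − 7.5(Ps − 8) = 601 - 7.5Ps. Setting this equal to supply: 601 - 7.5Ps = -19 + 2.5Ps, so Ps = 62.
Buyers pay Pb = 62 − 8 = 54; Q' = -19 + 2.5·62 = 136.
Buyers' price falls by P* − Pb = 56 − 54 = 2; sellers' price rises by Ps − P* = 62 − 56 = 6.
So consumers capture 2/8 = 0.25 of each unit of subsidy.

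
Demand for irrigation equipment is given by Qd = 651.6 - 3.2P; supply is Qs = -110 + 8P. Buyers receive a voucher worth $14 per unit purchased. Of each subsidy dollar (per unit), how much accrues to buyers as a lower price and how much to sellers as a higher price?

Buyers gain $10 per unit; sellers gain $4 per unit

Pre-subsidy: 651.6 - 3.2P = -110 + 8P gives P* = 68, Q* = 434.
With the rebate, buyers effectively pay Pb = Ps − 14, where Ps is the price sellers receive.
Demand in terms of Ps becomes Qd = 651.6 − 3.2(Ps − 14) = 696.4 - 3.2Ps. Setting this equal to supply: 696.4 - 3.2Ps = -110 + 8Ps, so Ps = 72.
Buyers pay Pb = 72 − 14 = 58; Q' = -110 + 8·72 = 466.
Buyers' price falls by P* − Pb = 68 − 58 = 10; sellers' price rises by Ps − P* = 72 − 68 = 4.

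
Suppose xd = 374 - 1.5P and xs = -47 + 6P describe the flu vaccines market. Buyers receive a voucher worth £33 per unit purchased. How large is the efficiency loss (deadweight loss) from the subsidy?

Pre-subsidy: 374 - 1.5P = -47 + 6P gives P* = 842/15, x* = 289.8.
With the rebate, buyers effectively pay Pb = Ps − 33, where Ps is the price sellers receive.
Demand in terms of Ps becomes xd = 374 − 1.5(Ps − 33) = 423.5 - 1.5Ps. Setting this equal to supply: 423.5 - 1.5Ps = -47 + 6Ps, so Ps = 941/15.
Buyers pay Pb = 941/15 − 33 = 446/15; x' = -47 + 6·(941/15) = 329.4.
The subsidy expands output by 329.4 − 289.8 = 39.6 past the efficient level; on those units the gap between marginal cost and willingness to pay runs from 0 up to 33.
DWL = ½ × 33 × 39.6 = 653.4.

Deadweight loss = £653.4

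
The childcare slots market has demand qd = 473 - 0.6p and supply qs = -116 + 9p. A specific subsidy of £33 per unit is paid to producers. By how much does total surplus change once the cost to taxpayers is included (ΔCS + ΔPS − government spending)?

Pre-subsidy: 473 - 0.6p = -116 + 9p gives p* = 2945/48, q* = 436.1875.
With the subsidy, sellers receive ps = pb + 33 for each unit, where pb is the price buyers pay.
Supply in terms of pb becomes qs = -116 + 9(pb + 33) = 181 + 9pb. Setting this equal to demand: 473 - 0.6pb = 181 + 9pb, so pb = 365/12.
Sellers receive ps = 365/12 + 33 = 761/12; q' = 473 − 0.6·(365/12) = 454.75.
ΔCS = ½(436.1875 + 454.75)(2945/48 − 365/12) = 13781.689453125; ΔPS = ½(436.1875 + 454.75)(761/12 − 2945/48) = 918.779296875.
Government spending = 33 × 454.75 = 15006.75.
Net change = 13781.689453125 + 918.779296875 − 15006.75 = -306.28125. The loss equals the DWL triangle ½·33·18.5625.

Net change in total surplus = -£306.28125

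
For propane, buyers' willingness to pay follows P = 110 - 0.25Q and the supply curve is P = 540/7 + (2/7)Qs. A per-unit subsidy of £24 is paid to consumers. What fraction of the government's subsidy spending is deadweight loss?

Pre-subsidy: 110 - 0.25Q = 540/7 + (2/7)Q gives Q* = 184/3 and P* = 284/3.
With the rebate, buyers effectively pay Pb = Ps − 24, where Ps is the price sellers receive.
On the curves, Pb = 110 - 0.25Q and Ps = 540/7 + (2/7)Q; the wedge Ps − Pb = 24 gives 540/7 + (2/7)Q − (110 - 0.25Q) = 24, so Q' = 1592/15.
Then Pb = 110 − 0.25·(1592/15) = 1252/15 and Ps = 540/7 + (2/7)·(1592/15) = 1612/15.
ΔCS = ½(184/3 + 1592/15)(284/3 − 1252/15) = 70336/75; ΔPS = ½(184/3 + 1592/15)(1612/15 − 284/3) = 80384/75.
Government spending = 24 × 1592/15 = 2547.2.
DWL = ½ × 24 × (1592/15 − 184/3) = 537.6; fraction = 537.6 / 2547.2 = 42/199.

DWL / government spending = 42/199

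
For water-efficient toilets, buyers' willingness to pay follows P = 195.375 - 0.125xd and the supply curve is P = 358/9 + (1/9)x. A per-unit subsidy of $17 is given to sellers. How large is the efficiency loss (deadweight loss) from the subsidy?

Pre-subsidy: 195.375 - 0.125x = 358/9 + (1/9)x gives x* = 659 and P* = 113.
With the subsidy, sellers receive Ps = Pb + 17 for each unit, where Pb is the price buyers pay.
On the curves, Pb = 195.375 - 0.125x and Ps = 358/9 + (1/9)x; the wedge Ps − Pb = 17 gives 358/9 + (1/9)x − (195.375 - 0.125x) = 17, so x' = 731.
Then Pb = 195.375 − 0.125·731 = 104 and Ps = 358/9 + (1/9)·731 = 121.
The subsidy expands output by 731 − 659 = 72 past the efficient level; on those units the gap between marginal cost and willingness to pay runs from 0 up to 17.
DWL = ½ × 17 × 72 = 612.

Deadweight loss = $612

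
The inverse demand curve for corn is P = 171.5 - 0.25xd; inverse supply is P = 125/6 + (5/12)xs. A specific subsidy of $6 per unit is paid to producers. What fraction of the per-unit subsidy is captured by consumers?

Consumer share = 0.375

Pre-subsidy: 171.5 - 0.25x = 125/6 + (5/12)x gives x* = 226 and P* = 115.
With the subsidy, sellers receive Ps = Pb + 6 for each unit, where Pb is the price buyers pay.
On the curves, Pb = 171.5 - 0.25x and Ps = 125/6 + (5/12)x; the wedge Ps − Pb = 6 gives 125/6 + (5/12)x − (171.5 - 0.25x) = 6, so x' = 235.
Then Pb = 171.5 − 0.25·235 = 112.75 and Ps = 125/6 + (5/12)·235 = 118.75.
Buyers' price falls by P* − Pb = 115 − 112.75 = 2.25; sellers' price rises by Ps − P* = 118.75 − 115 = 3.75.
So consumers capture 2.25/6 = 0.375 of each unit of subsidy.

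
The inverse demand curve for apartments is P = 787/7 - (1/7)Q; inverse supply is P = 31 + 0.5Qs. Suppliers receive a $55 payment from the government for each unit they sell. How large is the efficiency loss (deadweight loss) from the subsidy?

Deadweight loss = 21175/9

Pre-subsidy: 787/7 - (1/7)Q = 31 + 0.5Q gives Q* = 380/3 and P* = 283/3.
With the subsidy, sellers receive Ps = Pb + 55 for each unit, where Pb is the price buyers pay.
On the curves, Pb = 787/7 - (1/7)Q and Ps = 31 + 0.5Q; the wedge Ps − Pb = 55 gives 31 + 0.5Q − (787/7 - (1/7)Q) = 55, so Q' = 1910/9.
Then Pb = 787/7 − (1/7)·(1910/9) = 739/9 and Ps = 31 + 0.5·(1910/9) = 1234/9.
The subsidy expands output by 1910/9 − 380/3 = 770/9 past the efficient level; on those units the gap between marginal cost and willingness to pay runs from 0 up to 55.
DWL = ½ × 55 × 770/9 = 21175/9.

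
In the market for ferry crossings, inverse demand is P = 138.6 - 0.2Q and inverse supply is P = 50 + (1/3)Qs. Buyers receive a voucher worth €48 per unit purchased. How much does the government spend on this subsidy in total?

Pre-subsidy: 138.6 - 0.2Q = 50 + (1/3)Q gives Q* = 166.125 and P* = 105.375.
With the rebate, buyers effectively pay Pb = Ps − 48, where Ps is the price sellers receive.
On the curves, Pb = 138.6 - 0.2Q and Ps = 50 + (1/3)Q; the wedge Ps − Pb = 48 gives 50 + (1/3)Q − (138.6 - 0.2Q) = 48, so Q' = 256.125.
Then Pb = 138.6 − 0.2·256.125 = 87.375 and Ps = 50 + (1/3)·256.125 = 135.375.
Government outlay = subsidy × quantity = 48 × 256.125 = 12294.

Government cost = €12294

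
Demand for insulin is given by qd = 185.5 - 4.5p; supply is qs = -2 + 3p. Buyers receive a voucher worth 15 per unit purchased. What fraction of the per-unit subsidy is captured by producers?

Pre-subsidy: 185.5 - 4.5p = -2 + 3p gives p* = 25, q* = 73.
With the rebate, buyers effectively pay pb = ps − 15, where ps is the price sellers receive.
Demand in terms of ps becomes qd = 185.5 − 4.5(ps − 15) = 253 - 4.5ps. Setting this equal to supply: 253 - 4.5ps = -2 + 3ps, so ps = 34.
Buyers pay pb = 34 − 15 = 19; q' = -2 + 3·34 = 100.
Buyers' price falls by p* − pb = 25 − 19 = 6; sellers' price rises by ps − p* = 34 − 25 = 9.
So producers capture 9/15 = 0.6 of each unit of subsidy.

Producer share = 0.6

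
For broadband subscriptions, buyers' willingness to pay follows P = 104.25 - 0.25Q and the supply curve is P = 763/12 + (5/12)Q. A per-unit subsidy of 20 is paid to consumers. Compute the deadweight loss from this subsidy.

Deadweight loss = 300

Pre-subsidy: 104.25 - 0.25Q = 763/12 + (5/12)Q gives Q* = 61 and P* = 89.
With the rebate, buyers effectively pay Pb = Ps − 20, where Ps is the price sellers receive.
On the curves, Pb = 104.25 - 0.25Q and Ps = 763/12 + (5/12)Q; the wedge Ps − Pb = 20 gives 763/12 + (5/12)Q − (104.25 - 0.25Q) = 20, so Q' = 91.
Then Pb = 104.25 − 0.25·91 = 81.5 and Ps = 763/12 + (5/12)·91 = 101.5.
The subsidy expands output by 91 − 61 = 30 past the efficient level; on those units the gap between marginal cost and willingness to pay runs from 0 up to 20.
DWL = ½ × 20 × 30 = 300.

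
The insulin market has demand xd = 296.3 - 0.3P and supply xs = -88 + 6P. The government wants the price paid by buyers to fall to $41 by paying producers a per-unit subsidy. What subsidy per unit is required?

Required subsidy s = $21 per unit

At a buyer price of 41, quantity demanded is 296.3 − 0.3·41 = 284.
Sellers supply 284 only when they receive Ps with -88 + 6·Ps = 284, i.e. Ps = 62.
s = Ps − Pb = 62 − 41 = 21.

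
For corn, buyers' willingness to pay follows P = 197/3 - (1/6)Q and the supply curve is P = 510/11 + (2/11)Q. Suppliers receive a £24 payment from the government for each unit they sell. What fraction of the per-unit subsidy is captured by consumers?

Consumer share = 11/23

Pre-subsidy: 197/3 - (1/6)Q = 510/11 + (2/11)Q gives Q* = 1274/23 and P* = 1298/23.
With the subsidy, sellers receive Ps = Pb + 24 for each unit, where Pb is the price buyers pay.
On the curves, Pb = 197/3 - (1/6)Q and Ps = 510/11 + (2/11)Q; the wedge Ps − Pb = 24 gives 510/11 + (2/11)Q − (197/3 - (1/6)Q) = 24, so Q' = 2858/23.
Then Pb = 197/3 − (1/6)·(2858/23) = 1034/23 and Ps = 510/11 + (2/11)·(2858/23) = 1586/23.
Buyers' price falls by P* − Pb = 1298/23 − 1034/23 = 264/23; sellers' price rises by Ps − P* = 1586/23 − 1298/23 = 288/23.
So consumers capture (264/23)/24 = 11/23 of each unit of subsidy.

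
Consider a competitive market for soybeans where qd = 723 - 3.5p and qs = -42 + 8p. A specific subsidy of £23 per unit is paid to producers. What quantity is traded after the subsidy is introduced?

q' = 12562/23

Pre-subsidy: 723 - 3.5p = -42 + 8p gives p* = 1530/23, q* = 11274/23.
With the subsidy, sellers receive ps = pb + 23 for each unit, where pb is the price buyers pay.
Supply in terms of pb becomes qs = -42 + 8(pb + 23) = 142 + 8pb. Setting this equal to demand: 723 - 3.5pb = 142 + 8pb, so pb = 1162/23.
Sellers receive ps = 1162/23 + 23 = 1691/23; q' = 723 − 3.5·(1162/23) = 12562/23.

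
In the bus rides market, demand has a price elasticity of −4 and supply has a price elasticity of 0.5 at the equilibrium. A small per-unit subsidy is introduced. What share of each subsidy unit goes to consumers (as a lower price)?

For a small subsidy around the equilibrium, the benefit split depends on the relative slopes, which at a point are proportional to the elasticities.
Buyer share = εs/(εs + |εd|) = 0.5/(0.5 + 4) = 1/9; seller share = |εd|/(εs + |εd|) = 8/9.

Consumer share = 1/9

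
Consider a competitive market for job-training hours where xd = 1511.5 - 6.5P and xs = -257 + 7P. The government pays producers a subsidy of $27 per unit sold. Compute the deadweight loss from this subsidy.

Deadweight loss = $1228.5

Pre-subsidy: 1511.5 - 6.5P = -257 + 7P gives P* = 131, x* = 660.
With the subsidy, sellers receive Ps = Pb + 27 for each unit, where Pb is the price buyers pay.
Supply in terms of Pb becomes xs = -257 + 7(Pb + 27) = -68 + 7Pb. Setting this equal to demand: 1511.5 - 6.5Pb = -68 + 7Pb, so Pb = 117.
Sellers receive Ps = 117 + 27 = 144; x' = 1511.5 − 6.5·117 = 751.
The subsidy expands output by 751 − 660 = 91 past the efficient level; on those units the gap between marginal cost and willingness to pay runs from 0 up to 27.
DWL = ½ × 27 × 91 = 1228.5.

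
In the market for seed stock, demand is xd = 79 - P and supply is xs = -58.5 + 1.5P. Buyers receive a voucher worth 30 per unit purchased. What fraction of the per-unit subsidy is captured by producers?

Pre-subsidy: 79 - P = -58.5 + 1.5P gives P* = 55, x* = 24.
With the rebate, buyers effectively pay Pb = Ps − 30, where Ps is the price sellers receive.
Demand in terms of Ps becomes xd = 79 − 1(Ps − 30) = 109 - Ps. Setting this equal to supply: 109 - Ps = -58.5 + 1.5Ps, so Ps = 67.
Buyers pay Pb = 67 − 30 = 37; x' = -58.5 + 1.5·67 = 42.
Buyers' price falls by P* − Pb = 55 − 37 = 18; sellers' price rises by Ps − P* = 67 − 55 = 12.
So producers capture 12/30 = 0.4 of each unit of subsidy.

Producer share = 0.4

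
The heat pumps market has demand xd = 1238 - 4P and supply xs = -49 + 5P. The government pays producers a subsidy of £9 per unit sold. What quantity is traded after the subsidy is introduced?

Pre-subsidy: 1238 - 4P = -49 + 5P gives P* = 143, x* = 666.
With the subsidy, sellers receive Ps = Pb + 9 for each unit, where Pb is the price buyers pay.
Supply in terms of Pb becomes xs = -49 + 5(Pb + 9) = -4 + 5Pb. Setting this equal to demand: 1238 - 4Pb = -4 + 5Pb, so Pb = 138.
Sellers receive Ps = 138 + 9 = 147; x' = 1238 − 4·138 = 686.

x' = 686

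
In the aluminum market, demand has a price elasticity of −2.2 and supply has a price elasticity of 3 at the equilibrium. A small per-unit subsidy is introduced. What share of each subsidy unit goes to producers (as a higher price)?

Producer share = 11/26

For a small subsidy around the equilibrium, the benefit split depends on the relative slopes, which at a point are proportional to the elasticities.
Buyer share = εs/(εs + |εd|) = 3/(3 + 2.2) = 15/26; seller share = |εd|/(εs + |εd|) = 11/26.
So producers capture 11/26 of the subsidy.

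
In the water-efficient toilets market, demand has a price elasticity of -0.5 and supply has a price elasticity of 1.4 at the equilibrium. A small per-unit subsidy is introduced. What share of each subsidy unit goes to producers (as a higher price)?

Producer share = 5/19

For a small subsidy around the equilibrium, the benefit split depends on the relative slopes, which at a point are proportional to the elasticities.
Buyer share = εs/(εs + |εd|) = 1.4/(1.4 + 0.5) = 14/19; seller share = |εd|/(εs + |εd|) = 5/19.
So producers capture 5/19 of the subsidy.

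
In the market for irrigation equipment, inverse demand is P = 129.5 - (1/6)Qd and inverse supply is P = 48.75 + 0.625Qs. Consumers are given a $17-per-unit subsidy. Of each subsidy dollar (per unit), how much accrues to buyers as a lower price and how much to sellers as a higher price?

Pre-subsidy: 129.5 - (1/6)Q = 48.75 + 0.625Q gives Q* = 102 and P* = 112.5.
With the rebate, buyers effectively pay Pb = Ps − 17, where Ps is the price sellers receive.
On the curves, Pb = 129.5 - (1/6)Q and Ps = 48.75 + 0.625Q; the wedge Ps − Pb = 17 gives 48.75 + 0.625Q − (129.5 - (1/6)Q) = 17, so Q' = 2346/19.
Then Pb = 129.5 − (1/6)·(2346/19) = 4139/38 and Ps = 48.75 + 0.625·(2346/19) = 4785/38.
Buyers' price falls by P* − Pb = 112.5 − 4139/38 = 68/19; sellers' price rises by Ps − P* = 4785/38 − 112.5 = 255/19.

Buyers gain 68/19 per unit; sellers gain 255/19 per unit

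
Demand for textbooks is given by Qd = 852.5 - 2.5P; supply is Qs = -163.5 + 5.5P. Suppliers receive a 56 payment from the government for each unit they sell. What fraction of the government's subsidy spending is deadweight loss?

Pre-subsidy: 852.5 - 2.5P = -163.5 + 5.5P gives P* = 127, Q* = 535.
With the subsidy, sellers receive Ps = Pb + 56 for each unit, where Pb is the price buyers pay.
Supply in terms of Pb becomes Qs = -163.5 + 5.5(Pb + 56) = 144.5 + 5.5Pb. Setting this equal to demand: 852.5 - 2.5Pb = 144.5 + 5.5Pb, so Pb = 88.5.
Sellers receive Ps = 88.5 + 56 = 144.5; Q' = 852.5 − 2.5·88.5 = 631.25.
ΔCS = ½(535 + 631.25)(127 − 88.5) = 22450.3125; ΔPS = ½(535 + 631.25)(144.5 − 127) = 10204.6875.
Government spending = 56 × 631.25 = 35350.
DWL = ½ × 56 × (631.25 − 535) = 2695; fraction = 2695 / 35350 = 77/1010.

DWL / government spending = 77/1010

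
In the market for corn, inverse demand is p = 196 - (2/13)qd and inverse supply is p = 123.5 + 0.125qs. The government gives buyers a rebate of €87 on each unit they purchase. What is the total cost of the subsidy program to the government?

Government cost = €49764

Pre-subsidy: 196 - (2/13)q = 123.5 + 0.125q gives q* = 260 and p* = 156.
With the rebate, buyers effectively pay pb = ps − 87, where ps is the price sellers receive.
On the curves, pb = 196 - (2/13)q and ps = 123.5 + 0.125q; the wedge ps − pb = 87 gives 123.5 + 0.125q − (196 - (2/13)q) = 87, so q' = 572.
Then pb = 196 − (2/13)·572 = 108 and ps = 123.5 + 0.125·572 = 195.
Government outlay = subsidy × quantity = 87 × 572 = 49764.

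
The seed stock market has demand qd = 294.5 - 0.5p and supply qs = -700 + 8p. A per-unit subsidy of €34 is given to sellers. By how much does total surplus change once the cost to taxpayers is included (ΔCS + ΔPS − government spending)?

Net change in total surplus = -€272

Pre-subsidy: 294.5 - 0.5p = -700 + 8p gives p* = 117, q* = 236.
With the subsidy, sellers receive ps = pb + 34 for each unit, where pb is the price buyers pay.
Supply in terms of pb becomes qs = -700 + 8(pb + 34) = -428 + 8pb. Setting this equal to demand: 294.5 - 0.5pb = -428 + 8pb, so pb = 85.
Sellers receive ps = 85 + 34 = 119; q' = 294.5 − 0.5·85 = 252.
ΔCS = ½(236 + 252)(117 − 85) = 7808; ΔPS = ½(236 + 252)(119 − 117) = 488.
Government spending = 34 × 252 = 8568.
Net change = 7808 + 488 − 8568 = -272. The loss equals the DWL triangle ½·34·16.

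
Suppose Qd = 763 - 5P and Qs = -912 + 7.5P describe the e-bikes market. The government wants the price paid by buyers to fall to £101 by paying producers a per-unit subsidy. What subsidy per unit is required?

Required subsidy s = £55 per unit

At a buyer price of 101, quantity demanded is 763 − 5·101 = 258.
Sellers supply 258 only when they receive Ps with -912 + 7.5·Ps = 258, i.e. Ps = 156.
s = Ps − Pb = 156 − 101 = 55.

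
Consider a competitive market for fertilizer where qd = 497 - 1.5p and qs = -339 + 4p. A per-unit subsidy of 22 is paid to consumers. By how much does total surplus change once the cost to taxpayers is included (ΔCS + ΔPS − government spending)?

Net change in total surplus = -264

Pre-subsidy: 497 - 1.5p = -339 + 4p gives p* = 152, q* = 269.
With the rebate, buyers effectively pay pb = ps − 22, where ps is the price sellers receive.
Demand in terms of ps becomes qd = 497 − 1.5(ps − 22) = 530 - 1.5ps. Setting this equal to supply: 530 - 1.5ps = -339 + 4ps, so ps = 158.
Buyers pay pb = 158 − 22 = 136; q' = -339 + 4·158 = 293.
ΔCS = ½(269 + 293)(152 − 136) = 4496; ΔPS = ½(269 + 293)(158 − 152) = 1686.
Government spending = 22 × 293 = 6446.
Net change = 4496 + 1686 − 6446 = -264. The loss equals the DWL triangle ½·22·24.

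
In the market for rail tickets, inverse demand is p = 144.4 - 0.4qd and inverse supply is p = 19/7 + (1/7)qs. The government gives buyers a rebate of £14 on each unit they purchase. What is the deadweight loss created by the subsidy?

Pre-subsidy: 144.4 - 0.4q = 19/7 + (1/7)q gives q* = 261 and p* = 40.
With the rebate, buyers effectively pay pb = ps − 14, where ps is the price sellers receive.
On the curves, pb = 144.4 - 0.4q and ps = 19/7 + (1/7)q; the wedge ps − pb = 14 gives 19/7 + (1/7)q − (144.4 - 0.4q) = 14, so q' = 5449/19.
Then pb = 144.4 − 0.4·(5449/19) = 564/19 and ps = 19/7 + (1/7)·(5449/19) = 830/19.
The subsidy expands output by 5449/19 − 261 = 490/19 past the efficient level; on those units the gap between marginal cost and willingness to pay runs from 0 up to 14.
DWL = ½ × 14 × 490/19 = 3430/19.

Deadweight loss = 3430/19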